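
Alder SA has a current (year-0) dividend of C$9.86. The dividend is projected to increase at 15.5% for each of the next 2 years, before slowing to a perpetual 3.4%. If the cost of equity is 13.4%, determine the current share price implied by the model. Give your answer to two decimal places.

Two-stage DDM. Project D₁…D_2 at 0.155, terminal growth 0.034, discount at r = 0.134.
D_1 = 11.3883
D_2 = 13.1535
Terminal value at t=2: TV = D_3/(r−g) = 13.6007/(0.134−0.034) = 136.0071
P₀ = 11.3883/(1+0.134)^1 + 13.1535/(1+0.134)^2 + 136.0071/(1+0.134)^2 = 126.0345

C$126.03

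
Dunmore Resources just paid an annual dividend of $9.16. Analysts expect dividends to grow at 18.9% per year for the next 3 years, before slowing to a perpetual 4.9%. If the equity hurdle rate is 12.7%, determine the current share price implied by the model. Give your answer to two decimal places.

$175.28

Two-stage DDM. Project D₁…D_3 at 0.189, terminal growth 0.049, discount at r = 0.127.
D_1 = 10.8912
D_2 = 12.9497
D_3 = 15.3972
Terminal value at t=3: TV = D_4/(r−g) = 16.1516/(0.127−0.049) = 207.0723
P₀ = 10.8912/(1+0.127)^1 + 12.9497/(1+0.127)^2 + 15.3972/(1+0.127)^3 + 207.0723/(1+0.127)^3 = 175.2765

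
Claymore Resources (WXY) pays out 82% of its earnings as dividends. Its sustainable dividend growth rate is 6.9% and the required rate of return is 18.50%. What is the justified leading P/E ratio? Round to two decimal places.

7.07

Justified leading P/E = b/(r−g) = 0.82/(0.185−0.069) = 7.0690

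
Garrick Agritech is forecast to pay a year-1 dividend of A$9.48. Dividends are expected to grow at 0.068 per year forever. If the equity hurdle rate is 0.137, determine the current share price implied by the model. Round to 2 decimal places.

Gordon growth model: P₀ = D₁/(r − g), with D₁ = 9.48 given directly.
P₀ = 9.4800 / (0.137 − 0.068) = 9.4800 / 0.069 = 137.3913

A$137.39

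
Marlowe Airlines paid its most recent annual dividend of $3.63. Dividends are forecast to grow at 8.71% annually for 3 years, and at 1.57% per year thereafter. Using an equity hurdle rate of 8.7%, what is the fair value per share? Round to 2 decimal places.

Two-stage DDM. Project D₁…D_3 at 0.0871, terminal growth 0.0157, discount at r = 0.087.
D_1 = 3.9462
D_2 = 4.2899
D_3 = 4.6635
Terminal value at t=3: TV = D_4/(r−g) = 4.7368/(0.087−0.0157) = 66.4341
P₀ = 3.9462/(1+0.087)^1 + 4.2899/(1+0.087)^2 + 4.6635/(1+0.087)^3 + 66.4341/(1+0.087)^3 = 62.6172

$62.62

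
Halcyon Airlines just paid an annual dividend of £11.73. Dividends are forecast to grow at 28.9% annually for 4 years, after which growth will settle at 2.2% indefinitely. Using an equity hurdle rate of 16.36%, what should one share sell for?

Two-stage DDM. Project D₁…D_4 at 0.289, terminal growth 0.022, discount at r = 0.1636.
D_1 = 15.1200
D_2 = 19.4896
D_3 = 25.1221
D_4 = 32.3824
Terminal value at t=4: TV = D_5/(r−g) = 33.0949/(0.1636−0.022) = 233.7208
P₀ = 15.1200/(1+0.1636)^1 + 19.4896/(1+0.1636)^2 + 25.1221/(1+0.1636)^3 + 32.3824/(1+0.1636)^4 + 233.7208/(1+0.1636)^4 = 188.4905

£188.49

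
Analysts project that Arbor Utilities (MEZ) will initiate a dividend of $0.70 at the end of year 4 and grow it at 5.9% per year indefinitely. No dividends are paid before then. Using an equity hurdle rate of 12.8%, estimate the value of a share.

$7.07

Deferred-dividend DDM. At t=3 the remaining stream is a growing perpetuity with first payment D_4 = 0.70.
V_3 = D_4/(r−g) = 0.70/(0.128−0.059) = 10.1449
P₀ = V_3/(1+r)^3 = 10.1449/(1+0.128)^3 = 7.0684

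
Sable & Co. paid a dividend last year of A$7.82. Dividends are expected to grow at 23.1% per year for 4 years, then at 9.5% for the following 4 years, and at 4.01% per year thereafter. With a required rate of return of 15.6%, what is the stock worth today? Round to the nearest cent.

A$144.53

Three-stage DDM. Project D₁…D_8; terminal Gordon value at t=8 with g = 0.0401; discount at r = 0.156.
D_1 = 9.6264
D_2 = 11.8501
D_3 = 14.5875
D_4 = 17.9572
D_5 = 19.6631
D_6 = 21.5311
D_7 = 23.5766
D_8 = 25.8164
TV_8 = 26.8516/(0.156−0.0401) = 231.6792
P₀ = Σ Dₜ/(1+r)ᵗ + TV_8/(1+r)^8 = 144.5305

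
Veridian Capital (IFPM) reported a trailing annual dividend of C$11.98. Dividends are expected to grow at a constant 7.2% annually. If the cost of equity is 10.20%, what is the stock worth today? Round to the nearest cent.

Gordon growth model: P₀ = D₁/(r − g). D₁ = 11.98 × (1 + 0.072) = 12.8426.
P₀ = 12.8426 / (0.102 − 0.072) = 12.8426 / 0.03 = 428.0853

C$428.09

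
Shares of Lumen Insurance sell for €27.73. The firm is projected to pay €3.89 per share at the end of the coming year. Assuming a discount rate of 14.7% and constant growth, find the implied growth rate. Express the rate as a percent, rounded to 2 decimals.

From P₀ = D₁/(r − g), the implied growth is g = r − D₁/P₀.
g = 0.147 − 3.89/27.73 = 0.147 − 0.14028 = 0.00672

0.67%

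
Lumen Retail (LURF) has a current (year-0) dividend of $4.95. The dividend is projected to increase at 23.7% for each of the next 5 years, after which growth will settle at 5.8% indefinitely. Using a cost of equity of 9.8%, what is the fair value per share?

Two-stage DDM. Project D₁…D_5 at 0.237, terminal growth 0.058, discount at r = 0.098.
D_1 = 6.1232
D_2 = 7.5743
D_3 = 9.3695
D_4 = 11.5900
D_5 = 14.3368
Terminal value at t=5: TV = D_6/(r−g) = 15.1684/(0.098−0.058) = 379.2096
P₀ = 6.1232/(1+0.098)^1 + 7.5743/(1+0.098)^2 + 9.3695/(1+0.098)^3 + 11.5900/(1+0.098)^4 + 14.3368/(1+0.098)^5 + 379.2096/(1+0.098)^5 = 273.5062

$273.51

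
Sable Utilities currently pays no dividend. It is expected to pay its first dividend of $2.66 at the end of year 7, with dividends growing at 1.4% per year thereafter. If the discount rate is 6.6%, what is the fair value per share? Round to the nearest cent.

Deferred-dividend DDM. At t=6 the remaining stream is a growing perpetuity with first payment D_7 = 2.66.
V_6 = D_7/(r−g) = 2.66/(0.066−0.014) = 51.1538
P₀ = V_6/(1+r)^6 = 51.1538/(1+0.066)^6 = 34.8606

$34.86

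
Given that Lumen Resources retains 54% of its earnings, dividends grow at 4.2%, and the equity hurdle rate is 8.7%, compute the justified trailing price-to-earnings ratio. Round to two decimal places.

Payout ratio b = 1 − 0.54 = 0.46.
Justified trailing P/E = b(1+g)/(r−g) = 0.46×(1+0.042)/(0.087−0.042) = 10.6516

10.65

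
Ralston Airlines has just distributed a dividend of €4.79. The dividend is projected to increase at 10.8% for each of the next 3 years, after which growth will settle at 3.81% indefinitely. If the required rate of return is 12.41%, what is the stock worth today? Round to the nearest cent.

Two-stage DDM. Project D₁…D_3 at 0.108, terminal growth 0.0381, discount at r = 0.1241.
D_1 = 5.3073
D_2 = 5.8805
D_3 = 6.5156
Terminal value at t=3: TV = D_4/(r−g) = 6.7639/(0.1241−0.0381) = 78.6494
P₀ = 5.3073/(1+0.1241)^1 + 5.8805/(1+0.1241)^2 + 6.5156/(1+0.1241)^3 + 78.6494/(1+0.1241)^3 = 69.3331

€69.33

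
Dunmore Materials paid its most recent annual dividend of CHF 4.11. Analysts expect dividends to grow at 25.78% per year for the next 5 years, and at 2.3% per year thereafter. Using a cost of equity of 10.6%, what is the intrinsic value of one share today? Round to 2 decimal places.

CHF 127.09

Two-stage DDM. Project D₁…D_5 at 0.2578, terminal growth 0.023, discount at r = 0.106.
D_1 = 5.1696
D_2 = 6.5023
D_3 = 8.1786
D_4 = 10.2870
D_5 = 12.9390
Terminal value at t=5: TV = D_6/(r−g) = 13.2366/(0.106−0.023) = 159.4767
P₀ = 5.1696/(1+0.106)^1 + 6.5023/(1+0.106)^2 + 8.1786/(1+0.106)^3 + 10.2870/(1+0.106)^4 + 12.9390/(1+0.106)^5 + 159.4767/(1+0.106)^5 = 127.0939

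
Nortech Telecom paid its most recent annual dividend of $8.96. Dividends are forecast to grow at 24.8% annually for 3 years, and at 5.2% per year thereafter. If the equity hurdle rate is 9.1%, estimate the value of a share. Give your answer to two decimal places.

$397.15

Two-stage DDM. Project D₁…D_3 at 0.248, terminal growth 0.052, discount at r = 0.091.
D_1 = 11.1821
D_2 = 13.9552
D_3 = 17.4161
Terminal value at t=3: TV = D_4/(r−g) = 18.3218/(0.091−0.052) = 469.7891
P₀ = 11.1821/(1+0.091)^1 + 13.9552/(1+0.091)^2 + 17.4161/(1+0.091)^3 + 469.7891/(1+0.091)^3 = 397.1520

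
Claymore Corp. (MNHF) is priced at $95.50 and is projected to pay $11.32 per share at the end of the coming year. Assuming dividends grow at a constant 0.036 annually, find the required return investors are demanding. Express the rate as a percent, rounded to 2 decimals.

Rearranging the constant-growth DDM: r = D₁/P₀ + g.
r = 11.3200 / 95.50 + 0.036 = 0.11853 + 0.036 = 0.15453

15.45%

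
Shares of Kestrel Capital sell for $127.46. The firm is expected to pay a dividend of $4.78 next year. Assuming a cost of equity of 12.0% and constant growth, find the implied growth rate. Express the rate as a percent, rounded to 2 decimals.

8.25%

From P₀ = D₁/(r − g), the implied growth is g = r − D₁/P₀.
g = 0.12 − 4.78/127.46 = 0.12 − 0.03750 = 0.08250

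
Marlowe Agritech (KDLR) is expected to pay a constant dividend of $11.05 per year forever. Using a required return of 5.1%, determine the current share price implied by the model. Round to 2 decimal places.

Zero-growth DDM (perpetuity): P₀ = D/r = 11.05 / 0.051 = 216.6667

$216.67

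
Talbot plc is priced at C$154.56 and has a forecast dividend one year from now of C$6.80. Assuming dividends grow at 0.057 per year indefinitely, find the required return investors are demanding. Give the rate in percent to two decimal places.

Rearranging the constant-growth DDM: r = D₁/P₀ + g.
r = 6.8000 / 154.56 + 0.057 = 0.04400 + 0.057 = 0.10100

10.10%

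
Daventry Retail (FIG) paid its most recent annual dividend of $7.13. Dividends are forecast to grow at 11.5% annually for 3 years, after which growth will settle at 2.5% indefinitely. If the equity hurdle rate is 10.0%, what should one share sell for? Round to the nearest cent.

Two-stage DDM. Project D₁…D_3 at 0.115, terminal growth 0.025, discount at r = 0.1.
D_1 = 7.9499
D_2 = 8.8642
D_3 = 9.8836
Terminal value at t=3: TV = D_4/(r−g) = 10.1307/(0.1−0.025) = 135.0755
P₀ = 7.9499/(1+0.1)^1 + 8.8642/(1+0.1)^2 + 9.8836/(1+0.1)^3 + 135.0755/(1+0.1)^3 = 123.4629

$123.46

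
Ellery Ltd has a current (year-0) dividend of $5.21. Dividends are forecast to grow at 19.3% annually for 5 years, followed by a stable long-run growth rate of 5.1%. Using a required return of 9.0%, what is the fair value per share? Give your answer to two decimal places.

$254.95

Two-stage DDM. Project D₁…D_5 at 0.193, terminal growth 0.051, discount at r = 0.09.
D_1 = 6.2155
D_2 = 7.4151
D_3 = 8.8462
D_4 = 10.5536
D_5 = 12.5904
Terminal value at t=5: TV = D_6/(r−g) = 13.2325/(0.09−0.051) = 339.2955
P₀ = 6.2155/(1+0.09)^1 + 7.4151/(1+0.09)^2 + 8.8462/(1+0.09)^3 + 10.5536/(1+0.09)^4 + 12.5904/(1+0.09)^5 + 339.2955/(1+0.09)^5 = 254.9525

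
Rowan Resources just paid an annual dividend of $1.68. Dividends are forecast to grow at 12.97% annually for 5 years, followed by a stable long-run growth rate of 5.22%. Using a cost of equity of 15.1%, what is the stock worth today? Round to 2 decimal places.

$24.24

Two-stage DDM. Project D₁…D_5 at 0.1297, terminal growth 0.0522, discount at r = 0.151.
D_1 = 1.8979
D_2 = 2.1441
D_3 = 2.4221
D_4 = 2.7363
D_5 = 3.0912
Terminal value at t=5: TV = D_6/(r−g) = 3.2525/(0.151−0.0522) = 32.9205
P₀ = 1.8979/(1+0.151)^1 + 2.1441/(1+0.151)^2 + 2.4221/(1+0.151)^3 + 2.7363/(1+0.151)^4 + 3.0912/(1+0.151)^5 + 32.9205/(1+0.151)^5 = 24.2413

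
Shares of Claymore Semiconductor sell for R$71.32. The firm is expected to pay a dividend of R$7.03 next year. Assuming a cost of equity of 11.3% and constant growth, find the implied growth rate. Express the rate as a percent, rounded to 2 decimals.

From P₀ = D₁/(r − g), the implied growth is g = r − D₁/P₀.
g = 0.113 − 7.03/71.32 = 0.113 − 0.09857 = 0.01443

1.44%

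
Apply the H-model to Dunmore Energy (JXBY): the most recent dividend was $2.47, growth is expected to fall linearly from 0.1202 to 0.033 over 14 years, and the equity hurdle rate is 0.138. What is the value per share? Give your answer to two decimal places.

H-model: P₀ = D₀[(1+g_L) + H(g_S−g_L)]/(r−g_L), with H = 14/2 = 7.
P₀ = 2.47 × [(1+0.033) + 7×(0.1202−0.033)] / (0.138−0.033)
   = 2.47 × 1.6434 / 0.105 = 38.6590

$38.66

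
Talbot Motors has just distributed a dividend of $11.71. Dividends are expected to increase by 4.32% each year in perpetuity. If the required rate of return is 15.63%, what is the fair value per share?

$108.01

Gordon growth model: P₀ = D₁/(r − g). D₁ = 11.71 × (1 + 0.0432) = 12.2159.
P₀ = 12.2159 / (0.1563 − 0.0432) = 12.2159 / 0.1131 = 108.0095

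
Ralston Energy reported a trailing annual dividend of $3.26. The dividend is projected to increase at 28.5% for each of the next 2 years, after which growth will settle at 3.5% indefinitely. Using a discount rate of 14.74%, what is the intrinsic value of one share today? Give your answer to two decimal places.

Two-stage DDM. Project D₁…D_2 at 0.285, terminal growth 0.035, discount at r = 0.1474.
D_1 = 4.1891
D_2 = 5.3830
Terminal value at t=2: TV = D_3/(r−g) = 5.5714/(0.1474−0.035) = 49.5676
P₀ = 4.1891/(1+0.1474)^1 + 5.3830/(1+0.1474)^2 + 49.5676/(1+0.1474)^2 = 45.3900

$45.39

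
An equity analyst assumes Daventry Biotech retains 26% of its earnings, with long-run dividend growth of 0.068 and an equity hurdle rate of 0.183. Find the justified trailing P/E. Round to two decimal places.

Payout ratio b = 1 − 0.26 = 0.74.
Justified trailing P/E = b(1+g)/(r−g) = 0.74×(1+0.068)/(0.183−0.068) = 6.8723

6.87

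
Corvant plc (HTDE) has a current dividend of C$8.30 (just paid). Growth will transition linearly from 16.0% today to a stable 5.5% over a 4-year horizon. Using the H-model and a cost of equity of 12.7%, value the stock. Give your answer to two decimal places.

C$145.83

H-model: P₀ = D₀[(1+g_L) + H(g_S−g_L)]/(r−g_L), with H = 4/2 = 2.
P₀ = 8.30 × [(1+0.055) + 2×(0.16−0.055)] / (0.127−0.055)
   = 8.30 × 1.2650 / 0.072 = 145.8264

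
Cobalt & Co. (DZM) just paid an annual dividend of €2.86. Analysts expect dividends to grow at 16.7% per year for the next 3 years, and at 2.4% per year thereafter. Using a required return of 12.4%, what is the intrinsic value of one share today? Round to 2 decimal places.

€42.03

Two-stage DDM. Project D₁…D_3 at 0.167, terminal growth 0.024, discount at r = 0.124.
D_1 = 3.3376
D_2 = 3.8950
D_3 = 4.5455
Terminal value at t=3: TV = D_4/(r−g) = 4.6546/(0.124−0.024) = 46.5456
P₀ = 3.3376/(1+0.124)^1 + 3.8950/(1+0.124)^2 + 4.5455/(1+0.124)^3 + 46.5456/(1+0.124)^3 = 42.0312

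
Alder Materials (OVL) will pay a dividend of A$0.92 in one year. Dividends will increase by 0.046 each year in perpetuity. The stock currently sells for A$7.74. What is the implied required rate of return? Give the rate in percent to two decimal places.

16.49%

Rearranging the constant-growth DDM: r = D₁/P₀ + g.
r = 0.9200 / 7.74 + 0.046 = 0.11886 + 0.046 = 0.16486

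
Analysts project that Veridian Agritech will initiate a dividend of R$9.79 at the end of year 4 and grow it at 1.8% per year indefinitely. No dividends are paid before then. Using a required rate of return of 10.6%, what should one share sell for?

R$82.23

Deferred-dividend DDM. At t=3 the remaining stream is a growing perpetuity with first payment D_4 = 9.79.
V_3 = D_4/(r−g) = 9.79/(0.106−0.018) = 111.2500
P₀ = V_3/(1+r)^3 = 111.2500/(1+0.106)^3 = 82.2308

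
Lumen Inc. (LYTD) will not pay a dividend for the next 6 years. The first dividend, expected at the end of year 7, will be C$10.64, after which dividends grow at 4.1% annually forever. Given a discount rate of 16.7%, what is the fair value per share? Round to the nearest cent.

Deferred-dividend DDM. At t=6 the remaining stream is a growing perpetuity with first payment D_7 = 10.64.
V_6 = D_7/(r−g) = 10.64/(0.167−0.041) = 84.4444
P₀ = V_6/(1+r)^6 = 84.4444/(1+0.167)^6 = 33.4307

C$33.43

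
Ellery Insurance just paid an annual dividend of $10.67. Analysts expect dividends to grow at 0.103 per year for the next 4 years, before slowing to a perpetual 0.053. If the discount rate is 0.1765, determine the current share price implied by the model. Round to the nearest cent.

Two-stage DDM. Project D₁…D_4 at 0.103, terminal growth 0.053, discount at r = 0.1765.
D_1 = 11.7690
D_2 = 12.9812
D_3 = 14.3183
D_4 = 15.7931
Terminal value at t=4: TV = D_5/(r−g) = 16.6301/(0.1765−0.053) = 134.6567
P₀ = 11.7690/(1+0.1765)^1 + 12.9812/(1+0.1765)^2 + 14.3183/(1+0.1765)^3 + 15.7931/(1+0.1765)^4 + 134.6567/(1+0.1765)^4 = 106.7023

$106.70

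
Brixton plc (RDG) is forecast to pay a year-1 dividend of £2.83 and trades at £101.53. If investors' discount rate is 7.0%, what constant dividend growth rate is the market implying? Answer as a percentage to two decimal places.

4.21%

From P₀ = D₁/(r − g), the implied growth is g = r − D₁/P₀.
g = 0.07 − 2.83/101.53 = 0.07 − 0.02787 = 0.04213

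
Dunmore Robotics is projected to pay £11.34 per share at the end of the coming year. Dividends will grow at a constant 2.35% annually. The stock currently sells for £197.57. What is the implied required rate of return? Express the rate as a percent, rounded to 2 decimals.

Rearranging the constant-growth DDM: r = D₁/P₀ + g.
r = 11.3400 / 197.57 + 0.0235 = 0.05740 + 0.0235 = 0.08090

8.09%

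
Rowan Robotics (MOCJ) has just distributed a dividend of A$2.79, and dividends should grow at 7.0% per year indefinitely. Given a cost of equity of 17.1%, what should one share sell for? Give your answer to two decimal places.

A$29.56

Gordon growth model: P₀ = D₁/(r − g). D₁ = 2.79 × (1 + 0.07) = 2.9853.
P₀ = 2.9853 / (0.171 − 0.07) = 2.9853 / 0.101 = 29.5574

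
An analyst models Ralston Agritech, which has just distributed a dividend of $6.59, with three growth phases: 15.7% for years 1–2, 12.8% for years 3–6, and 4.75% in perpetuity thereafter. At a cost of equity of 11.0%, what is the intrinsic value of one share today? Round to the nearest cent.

Three-stage DDM. Project D₁…D_6; terminal Gordon value at t=6 with g = 0.0475; discount at r = 0.11.
D_1 = 7.6246
D_2 = 8.8217
D_3 = 9.9509
D_4 = 11.2246
D_5 = 12.6613
D_6 = 14.2820
TV_6 = 14.9604/(0.11−0.0475) = 239.3660
P₀ = Σ Dₜ/(1+r)ᵗ + TV_6/(1+r)^6 = 171.8234

$171.82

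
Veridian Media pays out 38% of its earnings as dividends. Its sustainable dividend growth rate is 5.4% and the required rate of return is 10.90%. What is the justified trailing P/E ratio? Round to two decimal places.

7.28

Justified trailing P/E = b(1+g)/(r−g) = 0.38×(1+0.054)/(0.109−0.054) = 7.2822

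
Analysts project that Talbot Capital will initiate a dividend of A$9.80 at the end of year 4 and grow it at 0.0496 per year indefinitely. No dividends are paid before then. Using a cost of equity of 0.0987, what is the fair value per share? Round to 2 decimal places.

Deferred-dividend DDM. At t=3 the remaining stream is a growing perpetuity with first payment D_4 = 9.80.
V_3 = D_4/(r−g) = 9.80/(0.0987−0.0496) = 199.5927
P₀ = V_3/(1+r)^3 = 199.5927/(1+0.0987)^3 = 150.4899

A$150.49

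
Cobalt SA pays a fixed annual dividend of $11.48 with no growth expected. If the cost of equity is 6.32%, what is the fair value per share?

$181.65

Zero-growth DDM (perpetuity): P₀ = D/r = 11.48 / 0.0632 = 181.6456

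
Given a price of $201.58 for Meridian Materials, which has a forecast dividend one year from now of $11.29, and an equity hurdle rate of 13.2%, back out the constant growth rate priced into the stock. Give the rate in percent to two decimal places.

From P₀ = D₁/(r − g), the implied growth is g = r − D₁/P₀.
g = 0.132 − 11.29/201.58 = 0.132 − 0.05601 = 0.07599

7.60%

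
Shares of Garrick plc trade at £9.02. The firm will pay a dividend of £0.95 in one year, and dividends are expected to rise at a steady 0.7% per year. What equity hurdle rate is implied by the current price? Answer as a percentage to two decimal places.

Rearranging the constant-growth DDM: r = D₁/P₀ + g.
r = 0.9500 / 9.02 + 0.007 = 0.10532 + 0.007 = 0.11232

11.23%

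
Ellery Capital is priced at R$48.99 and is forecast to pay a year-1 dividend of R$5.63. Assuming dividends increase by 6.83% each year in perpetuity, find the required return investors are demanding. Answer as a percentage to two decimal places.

18.32%

Rearranging the constant-growth DDM: r = D₁/P₀ + g.
r = 5.6300 / 48.99 + 0.0683 = 0.11492 + 0.0683 = 0.18322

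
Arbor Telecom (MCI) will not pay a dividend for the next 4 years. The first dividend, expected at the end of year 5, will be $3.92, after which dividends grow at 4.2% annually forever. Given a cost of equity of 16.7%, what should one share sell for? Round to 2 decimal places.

Deferred-dividend DDM. At t=4 the remaining stream is a growing perpetuity with first payment D_5 = 3.92.
V_4 = D_5/(r−g) = 3.92/(0.167−0.042) = 31.3600
P₀ = V_4/(1+r)^4 = 31.3600/(1+0.167)^4 = 16.9080

$16.91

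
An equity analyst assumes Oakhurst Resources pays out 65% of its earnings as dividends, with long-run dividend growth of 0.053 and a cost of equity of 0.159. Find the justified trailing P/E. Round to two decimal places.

Justified trailing P/E = b(1+g)/(r−g) = 0.65×(1+0.053)/(0.159−0.053) = 6.4571

6.46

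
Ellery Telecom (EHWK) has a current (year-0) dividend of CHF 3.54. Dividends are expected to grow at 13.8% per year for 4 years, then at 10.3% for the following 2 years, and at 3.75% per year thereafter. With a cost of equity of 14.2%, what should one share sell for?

Three-stage DDM. Project D₁…D_6; terminal Gordon value at t=6 with g = 0.0375; discount at r = 0.142.
D_1 = 4.0285
D_2 = 4.5845
D_3 = 5.2171
D_4 = 5.9371
D_5 = 6.5486
D_6 = 7.2231
TV_6 = 7.4940/(0.142−0.0375) = 71.7125
P₀ = Σ Dₜ/(1+r)ᵗ + TV_6/(1+r)^6 = 52.9937

CHF 52.99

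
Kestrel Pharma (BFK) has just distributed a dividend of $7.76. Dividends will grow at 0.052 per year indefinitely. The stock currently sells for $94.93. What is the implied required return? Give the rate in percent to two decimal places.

13.80%

Rearranging the constant-growth DDM: r = D₁/P₀ + g.
D₁ = 7.76 × (1 + 0.052) = 8.1635.
r = 8.1635 / 94.93 + 0.052 = 0.08600 + 0.052 = 0.13800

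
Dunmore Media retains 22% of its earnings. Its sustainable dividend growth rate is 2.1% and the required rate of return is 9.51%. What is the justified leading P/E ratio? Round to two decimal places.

Payout ratio b = 1 − 0.22 = 0.78.
Justified leading P/E = b/(r−g) = 0.78/(0.0951−0.021) = 10.5263

10.53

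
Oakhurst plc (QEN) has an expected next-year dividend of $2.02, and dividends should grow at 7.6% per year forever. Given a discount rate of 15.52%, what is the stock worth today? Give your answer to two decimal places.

$25.51

Gordon growth model: P₀ = D₁/(r − g), with D₁ = 2.02 given directly.
P₀ = 2.0200 / (0.1552 − 0.076) = 2.0200 / 0.0792 = 25.5051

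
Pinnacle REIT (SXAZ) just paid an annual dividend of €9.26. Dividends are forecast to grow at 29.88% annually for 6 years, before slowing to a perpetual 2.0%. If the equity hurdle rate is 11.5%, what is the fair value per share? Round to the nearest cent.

Two-stage DDM. Project D₁…D_6 at 0.2988, terminal growth 0.02, discount at r = 0.115.
D_1 = 12.0269
D_2 = 15.6205
D_3 = 20.2879
D_4 = 26.3500
D_5 = 34.2233
D_6 = 44.4493
Terminal value at t=6: TV = D_7/(r−g) = 45.3383/(0.115−0.02) = 477.2448
P₀ = 12.0269/(1+0.115)^1 + 15.6205/(1+0.115)^2 + 20.2879/(1+0.115)^3 + 26.3500/(1+0.115)^4 + 34.2233/(1+0.115)^5 + 44.4493/(1+0.115)^6 + 477.2448/(1+0.115)^6 = 346.3916

€346.39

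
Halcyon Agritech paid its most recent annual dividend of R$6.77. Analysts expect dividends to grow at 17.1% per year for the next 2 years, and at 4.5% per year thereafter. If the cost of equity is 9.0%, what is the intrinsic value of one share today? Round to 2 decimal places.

Two-stage DDM. Project D₁…D_2 at 0.171, terminal growth 0.045, discount at r = 0.09.
D_1 = 7.9277
D_2 = 9.2833
Terminal value at t=2: TV = D_3/(r−g) = 9.7011/(0.09−0.045) = 215.5789
P₀ = 7.9277/(1+0.09)^1 + 9.2833/(1+0.09)^2 + 215.5789/(1+0.09)^2 = 196.5351

R$196.54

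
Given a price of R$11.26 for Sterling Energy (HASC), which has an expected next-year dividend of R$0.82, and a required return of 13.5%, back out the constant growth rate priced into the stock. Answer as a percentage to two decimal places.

From P₀ = D₁/(r − g), the implied growth is g = r − D₁/P₀.
g = 0.135 − 0.82/11.26 = 0.135 − 0.07282 = 0.06218

6.22%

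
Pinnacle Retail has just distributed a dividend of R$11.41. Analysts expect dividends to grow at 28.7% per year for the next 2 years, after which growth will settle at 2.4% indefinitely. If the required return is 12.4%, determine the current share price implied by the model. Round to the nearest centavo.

Two-stage DDM. Project D₁…D_2 at 0.287, terminal growth 0.024, discount at r = 0.124.
D_1 = 14.6847
D_2 = 18.8992
Terminal value at t=2: TV = D_3/(r−g) = 19.3528/(0.124−0.024) = 193.5275
P₀ = 14.6847/(1+0.124)^1 + 18.8992/(1+0.124)^2 + 193.5275/(1+0.124)^2 = 181.2067

R$181.21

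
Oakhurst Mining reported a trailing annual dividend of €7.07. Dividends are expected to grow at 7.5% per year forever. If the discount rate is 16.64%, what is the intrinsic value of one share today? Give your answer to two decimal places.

Gordon growth model: P₀ = D₁/(r − g). D₁ = 7.07 × (1 + 0.075) = 7.6002.
P₀ = 7.6002 / (0.1664 − 0.075) = 7.6002 / 0.0914 = 83.1537

€83.15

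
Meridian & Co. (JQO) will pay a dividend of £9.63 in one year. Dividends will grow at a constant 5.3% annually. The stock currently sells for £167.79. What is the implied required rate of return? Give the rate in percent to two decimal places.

Rearranging the constant-growth DDM: r = D₁/P₀ + g.
r = 9.6300 / 167.79 + 0.053 = 0.05739 + 0.053 = 0.11039

11.04%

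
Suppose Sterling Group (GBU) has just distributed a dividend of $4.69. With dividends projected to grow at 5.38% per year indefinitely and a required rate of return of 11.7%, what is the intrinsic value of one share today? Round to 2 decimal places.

$78.20

Gordon growth model: P₀ = D₁/(r − g). D₁ = 4.69 × (1 + 0.0538) = 4.9423.
P₀ = 4.9423 / (0.117 − 0.0538) = 4.9423 / 0.0632 = 78.2013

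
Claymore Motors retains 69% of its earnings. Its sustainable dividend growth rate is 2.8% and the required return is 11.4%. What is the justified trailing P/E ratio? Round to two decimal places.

Payout ratio b = 1 − 0.69 = 0.31.
Justified trailing P/E = b(1+g)/(r−g) = 0.31×(1+0.028)/(0.114−0.028) = 3.7056

3.71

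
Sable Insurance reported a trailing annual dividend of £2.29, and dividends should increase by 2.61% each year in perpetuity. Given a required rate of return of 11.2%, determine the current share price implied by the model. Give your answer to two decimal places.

Gordon growth model: P₀ = D₁/(r − g). D₁ = 2.29 × (1 + 0.0261) = 2.3498.
P₀ = 2.3498 / (0.112 − 0.0261) = 2.3498 / 0.0859 = 27.3547

£27.35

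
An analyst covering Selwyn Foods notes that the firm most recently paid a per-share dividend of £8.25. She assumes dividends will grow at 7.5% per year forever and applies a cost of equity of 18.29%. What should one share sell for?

Gordon growth model: P₀ = D₁/(r − g). D₁ = 8.25 × (1 + 0.075) = 8.8688.
P₀ = 8.8688 / (0.1829 − 0.075) = 8.8688 / 0.1079 = 82.1942

£82.19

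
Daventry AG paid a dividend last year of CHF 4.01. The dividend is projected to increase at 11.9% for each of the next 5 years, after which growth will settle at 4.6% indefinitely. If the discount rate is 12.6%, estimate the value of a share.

Two-stage DDM. Project D₁…D_5 at 0.119, terminal growth 0.046, discount at r = 0.126.
D_1 = 4.4872
D_2 = 5.0212
D_3 = 5.6187
D_4 = 6.2873
D_5 = 7.0355
Terminal value at t=5: TV = D_6/(r−g) = 7.3591/(0.126−0.046) = 91.9891
P₀ = 4.4872/(1+0.126)^1 + 5.0212/(1+0.126)^2 + 5.6187/(1+0.126)^3 + 6.2873/(1+0.126)^4 + 7.0355/(1+0.126)^5 + 91.9891/(1+0.126)^5 = 70.5003

CHF 70.50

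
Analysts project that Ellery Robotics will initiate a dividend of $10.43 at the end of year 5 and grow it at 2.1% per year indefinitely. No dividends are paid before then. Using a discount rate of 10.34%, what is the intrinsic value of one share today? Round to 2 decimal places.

Deferred-dividend DDM. At t=4 the remaining stream is a growing perpetuity with first payment D_5 = 10.43.
V_4 = D_5/(r−g) = 10.43/(0.1034−0.021) = 126.5777
P₀ = V_4/(1+r)^4 = 126.5777/(1+0.1034)^4 = 85.3936

$85.39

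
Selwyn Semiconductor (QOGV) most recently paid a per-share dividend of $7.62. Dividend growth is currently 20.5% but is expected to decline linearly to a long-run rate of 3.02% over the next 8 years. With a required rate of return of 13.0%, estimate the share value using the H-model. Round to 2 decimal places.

$132.04

H-model: P₀ = D₀[(1+g_L) + H(g_S−g_L)]/(r−g_L), with H = 8/2 = 4.
P₀ = 7.62 × [(1+0.0302) + 4×(0.205−0.0302)] / (0.13−0.0302)
   = 7.62 × 1.7294 / 0.0998 = 132.0444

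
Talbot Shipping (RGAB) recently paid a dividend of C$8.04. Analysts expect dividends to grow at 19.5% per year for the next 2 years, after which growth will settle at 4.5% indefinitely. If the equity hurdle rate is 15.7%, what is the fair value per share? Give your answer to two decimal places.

Two-stage DDM. Project D₁…D_2 at 0.195, terminal growth 0.045, discount at r = 0.157.
D_1 = 9.6078
D_2 = 11.4813
Terminal value at t=2: TV = D_3/(r−g) = 11.9980/(0.157−0.045) = 107.1248
P₀ = 9.6078/(1+0.157)^1 + 11.4813/(1+0.157)^2 + 107.1248/(1+0.157)^2 = 96.9054

C$96.91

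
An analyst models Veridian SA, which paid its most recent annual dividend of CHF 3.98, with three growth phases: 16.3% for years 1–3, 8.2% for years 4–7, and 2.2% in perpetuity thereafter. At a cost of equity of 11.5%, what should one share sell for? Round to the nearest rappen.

Three-stage DDM. Project D₁…D_7; terminal Gordon value at t=7 with g = 0.022; discount at r = 0.115.
D_1 = 4.6287
D_2 = 5.3832
D_3 = 6.2607
D_4 = 6.7741
D_5 = 7.3295
D_6 = 7.9306
D_7 = 8.5809
TV_7 = 8.7696/(0.115−0.022) = 94.2973
P₀ = Σ Dₜ/(1+r)ᵗ + TV_7/(1+r)^7 = 73.7783

CHF 73.78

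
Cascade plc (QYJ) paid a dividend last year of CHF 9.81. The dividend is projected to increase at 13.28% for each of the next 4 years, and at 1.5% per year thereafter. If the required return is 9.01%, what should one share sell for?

Two-stage DDM. Project D₁…D_4 at 0.1328, terminal growth 0.015, discount at r = 0.0901.
D_1 = 11.1128
D_2 = 12.5885
D_3 = 14.2603
D_4 = 16.1541
Terminal value at t=4: TV = D_5/(r−g) = 16.3964/(0.0901−0.015) = 218.3273
P₀ = 11.1128/(1+0.0901)^1 + 12.5885/(1+0.0901)^2 + 14.2603/(1+0.0901)^3 + 16.1541/(1+0.0901)^4 + 218.3273/(1+0.0901)^4 = 197.8480

CHF 197.85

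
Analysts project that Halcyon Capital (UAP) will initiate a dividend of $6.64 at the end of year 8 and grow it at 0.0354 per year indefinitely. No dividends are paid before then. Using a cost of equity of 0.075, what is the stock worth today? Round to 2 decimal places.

$101.07

Deferred-dividend DDM. At t=7 the remaining stream is a growing perpetuity with first payment D_8 = 6.64.
V_7 = D_8/(r−g) = 6.64/(0.075−0.0354) = 167.6768
P₀ = V_7/(1+r)^7 = 167.6768/(1+0.075)^7 = 101.0680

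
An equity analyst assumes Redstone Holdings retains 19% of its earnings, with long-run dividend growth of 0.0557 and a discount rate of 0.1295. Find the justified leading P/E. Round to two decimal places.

Payout ratio b = 1 − 0.19 = 0.81.
Justified leading P/E = b/(r−g) = 0.81/(0.1295−0.0557) = 10.9756

10.98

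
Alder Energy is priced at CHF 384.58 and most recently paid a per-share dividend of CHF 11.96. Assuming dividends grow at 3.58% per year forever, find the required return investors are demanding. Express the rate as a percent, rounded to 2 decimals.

6.80%

Rearranging the constant-growth DDM: r = D₁/P₀ + g.
D₁ = 11.96 × (1 + 0.0358) = 12.3882.
r = 12.3882 / 384.58 + 0.0358 = 0.03221 + 0.0358 = 0.06801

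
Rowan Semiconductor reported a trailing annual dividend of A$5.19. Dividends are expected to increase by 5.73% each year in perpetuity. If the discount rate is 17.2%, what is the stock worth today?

Gordon growth model: P₀ = D₁/(r − g). D₁ = 5.19 × (1 + 0.0573) = 5.4874.
P₀ = 5.4874 / (0.172 − 0.0573) = 5.4874 / 0.1147 = 47.8412

A$47.84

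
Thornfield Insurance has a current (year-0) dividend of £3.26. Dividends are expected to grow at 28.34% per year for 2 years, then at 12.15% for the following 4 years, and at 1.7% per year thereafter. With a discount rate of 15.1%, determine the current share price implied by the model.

£50.62

Three-stage DDM. Project D₁…D_6; terminal Gordon value at t=6 with g = 0.017; discount at r = 0.151.
D_1 = 4.1839
D_2 = 5.3696
D_3 = 6.0220
D_4 = 6.7537
D_5 = 7.5742
D_6 = 8.4945
TV_6 = 8.6389/(0.151−0.017) = 64.4696
P₀ = Σ Dₜ/(1+r)ᵗ + TV_6/(1+r)^6 = 50.6152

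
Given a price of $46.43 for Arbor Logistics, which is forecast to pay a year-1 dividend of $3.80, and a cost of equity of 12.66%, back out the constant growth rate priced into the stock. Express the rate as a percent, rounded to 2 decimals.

From P₀ = D₁/(r − g), the implied growth is g = r − D₁/P₀.
g = 0.1266 − 3.80/46.43 = 0.1266 − 0.08184 = 0.04476

4.48%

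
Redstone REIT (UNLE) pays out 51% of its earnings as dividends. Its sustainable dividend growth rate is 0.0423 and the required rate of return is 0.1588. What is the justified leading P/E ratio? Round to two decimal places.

Justified leading P/E = b/(r−g) = 0.51/(0.1588−0.0423) = 4.3777

4.38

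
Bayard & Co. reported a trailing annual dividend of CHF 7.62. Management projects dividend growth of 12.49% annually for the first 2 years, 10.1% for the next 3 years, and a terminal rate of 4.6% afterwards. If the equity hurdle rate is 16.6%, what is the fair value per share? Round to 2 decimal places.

CHF 85.48

Three-stage DDM. Project D₁…D_5; terminal Gordon value at t=5 with g = 0.046; discount at r = 0.166.
D_1 = 8.5717
D_2 = 9.6423
D_3 = 10.6162
D_4 = 11.6885
D_5 = 12.8690
TV_5 = 13.4610/(0.166−0.046) = 112.1748
P₀ = Σ Dₜ/(1+r)ᵗ + TV_5/(1+r)^5 = 85.4831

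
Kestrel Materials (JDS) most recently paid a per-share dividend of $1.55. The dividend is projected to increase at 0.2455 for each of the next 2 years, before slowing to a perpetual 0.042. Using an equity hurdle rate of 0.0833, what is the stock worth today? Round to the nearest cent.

$55.52

Two-stage DDM. Project D₁…D_2 at 0.2455, terminal growth 0.042, discount at r = 0.0833.
D_1 = 1.9305
D_2 = 2.4045
Terminal value at t=2: TV = D_3/(r−g) = 2.5055/(0.0833−0.042) = 60.6648
P₀ = 1.9305/(1+0.0833)^1 + 2.4045/(1+0.0833)^2 + 60.6648/(1+0.0833)^2 = 55.5249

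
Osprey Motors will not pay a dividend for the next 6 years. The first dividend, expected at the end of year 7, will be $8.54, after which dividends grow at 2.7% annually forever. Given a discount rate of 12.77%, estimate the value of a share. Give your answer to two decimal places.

Deferred-dividend DDM. At t=6 the remaining stream is a growing perpetuity with first payment D_7 = 8.54.
V_6 = D_7/(r−g) = 8.54/(0.1277−0.027) = 84.8064
P₀ = V_6/(1+r)^6 = 84.8064/(1+0.1277)^6 = 41.2351

$41.24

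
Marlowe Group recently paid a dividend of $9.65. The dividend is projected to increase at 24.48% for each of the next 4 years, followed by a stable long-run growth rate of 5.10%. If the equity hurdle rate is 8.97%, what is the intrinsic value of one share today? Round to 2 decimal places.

Two-stage DDM. Project D₁…D_4 at 0.2448, terminal growth 0.051, discount at r = 0.0897.
D_1 = 12.0123
D_2 = 14.9529
D_3 = 18.6134
D_4 = 23.1700
Terminal value at t=4: TV = D_5/(r−g) = 24.3516/(0.0897−0.051) = 629.2415
P₀ = 12.0123/(1+0.0897)^1 + 14.9529/(1+0.0897)^2 + 18.6134/(1+0.0897)^3 + 23.1700/(1+0.0897)^4 + 629.2415/(1+0.0897)^4 = 500.6948

$500.69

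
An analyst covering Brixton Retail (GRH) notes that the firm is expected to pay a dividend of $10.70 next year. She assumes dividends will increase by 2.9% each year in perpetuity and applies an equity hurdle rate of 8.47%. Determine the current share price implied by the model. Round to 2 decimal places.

$192.10

Gordon growth model: P₀ = D₁/(r − g), with D₁ = 10.70 given directly.
P₀ = 10.7000 / (0.0847 − 0.029) = 10.7000 / 0.0557 = 192.1005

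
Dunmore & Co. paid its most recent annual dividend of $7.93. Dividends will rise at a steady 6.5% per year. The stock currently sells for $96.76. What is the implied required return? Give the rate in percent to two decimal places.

Rearranging the constant-growth DDM: r = D₁/P₀ + g.
D₁ = 7.93 × (1 + 0.065) = 8.4454.
r = 8.4454 / 96.76 + 0.065 = 0.08728 + 0.065 = 0.15228

15.23%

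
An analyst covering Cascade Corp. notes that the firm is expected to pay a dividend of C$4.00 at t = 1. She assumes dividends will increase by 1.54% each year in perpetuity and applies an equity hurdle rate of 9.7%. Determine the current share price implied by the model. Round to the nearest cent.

C$49.02

Gordon growth model: P₀ = D₁/(r − g), with D₁ = 4.00 given directly.
P₀ = 4.0000 / (0.097 − 0.0154) = 4.0000 / 0.0816 = 49.0196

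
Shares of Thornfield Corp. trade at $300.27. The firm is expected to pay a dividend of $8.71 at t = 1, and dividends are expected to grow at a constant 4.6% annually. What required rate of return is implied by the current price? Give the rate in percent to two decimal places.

7.50%

Rearranging the constant-growth DDM: r = D₁/P₀ + g.
r = 8.7100 / 300.27 + 0.046 = 0.02901 + 0.046 = 0.07501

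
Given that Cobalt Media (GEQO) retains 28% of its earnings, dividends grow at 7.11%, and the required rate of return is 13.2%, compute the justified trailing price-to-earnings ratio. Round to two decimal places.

Payout ratio b = 1 − 0.28 = 0.72.
Justified trailing P/E = b(1+g)/(r−g) = 0.72×(1+0.0711)/(0.132−0.0711) = 12.6633

12.66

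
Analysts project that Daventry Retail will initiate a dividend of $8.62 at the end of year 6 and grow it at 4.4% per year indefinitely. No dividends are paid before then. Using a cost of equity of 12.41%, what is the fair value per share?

Deferred-dividend DDM. At t=5 the remaining stream is a growing perpetuity with first payment D_6 = 8.62.
V_5 = D_6/(r−g) = 8.62/(0.1241−0.044) = 107.6155
P₀ = V_5/(1+r)^5 = 107.6155/(1+0.1241)^5 = 59.9584

$59.96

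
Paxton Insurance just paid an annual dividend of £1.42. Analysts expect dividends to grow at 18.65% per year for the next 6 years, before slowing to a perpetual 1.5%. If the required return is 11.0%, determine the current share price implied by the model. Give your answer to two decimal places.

£33.46

Two-stage DDM. Project D₁…D_6 at 0.1865, terminal growth 0.015, discount at r = 0.11.
D_1 = 1.6848
D_2 = 1.9991
D_3 = 2.3719
D_4 = 2.8142
D_5 = 3.3391
D_6 = 3.9618
Terminal value at t=6: TV = D_7/(r−g) = 4.0212/(0.11−0.015) = 42.3289
P₀ = 1.6848/(1+0.11)^1 + 1.9991/(1+0.11)^2 + 2.3719/(1+0.11)^3 + 2.8142/(1+0.11)^4 + 3.3391/(1+0.11)^5 + 3.9618/(1+0.11)^6 + 42.3289/(1+0.11)^6 = 33.4590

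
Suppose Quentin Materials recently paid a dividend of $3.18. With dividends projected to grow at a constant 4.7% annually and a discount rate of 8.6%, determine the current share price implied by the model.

Gordon growth model: P₀ = D₁/(r − g). D₁ = 3.18 × (1 + 0.047) = 3.3295.
P₀ = 3.3295 / (0.086 − 0.047) = 3.3295 / 0.039 = 85.3708

$85.37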